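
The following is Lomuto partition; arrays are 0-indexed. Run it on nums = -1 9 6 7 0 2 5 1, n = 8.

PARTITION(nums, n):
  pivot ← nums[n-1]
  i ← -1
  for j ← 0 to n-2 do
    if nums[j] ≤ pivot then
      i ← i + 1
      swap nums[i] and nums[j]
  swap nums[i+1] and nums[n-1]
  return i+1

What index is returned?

pivot = nums[7] = 1; i = -1
j=0: nums[0]=-1 ≤ 1 → i=0, swap nums[0],nums[0] (no change) → -1 9 6 7 0 2 5 1
j=1: nums[1]=9 > 1 → no swap
j=2: nums[2]=6 > 1 → no swap
j=3: nums[3]=7 > 1 → no swap
j=4: nums[4]=0 ≤ 1 → i=1, swap nums[1],nums[4] → -1 0 6 7 9 2 5 1
j=5: nums[5]=2 > 1 → no swap
j=6: nums[6]=5 > 1 → no swap
final swap nums[2],nums[7] → -1 0 1 7 9 2 5 6; return 2

2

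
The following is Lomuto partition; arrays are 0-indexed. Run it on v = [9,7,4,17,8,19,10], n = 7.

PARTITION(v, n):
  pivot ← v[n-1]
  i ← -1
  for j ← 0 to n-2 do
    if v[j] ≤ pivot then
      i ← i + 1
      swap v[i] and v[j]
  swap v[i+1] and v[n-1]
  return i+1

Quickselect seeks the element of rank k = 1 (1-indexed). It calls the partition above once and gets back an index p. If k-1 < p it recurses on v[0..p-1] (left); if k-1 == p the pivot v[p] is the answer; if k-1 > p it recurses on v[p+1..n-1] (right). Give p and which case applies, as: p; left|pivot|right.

pivot=10, i=-1
j=0: 9≤10, i=0, swap(0,0) ⇒ [9,7,4,17,8,19,10]
j=1: 7≤10, i=1, swap(1,1) ⇒ [9,7,4,17,8,19,10]
j=2: 4≤10, i=2, swap(2,2) ⇒ [9,7,4,17,8,19,10]
j=3: 17>10, skip
j=4: 8≤10, i=3, swap(3,4) ⇒ [9,7,4,8,17,19,10]
j=5: 19>10, skip
swap(4,6) ⇒ [9,7,4,8,10,19,17]; return 4
p = 4; k-1 = 0 < 4 ⇒ left

4; left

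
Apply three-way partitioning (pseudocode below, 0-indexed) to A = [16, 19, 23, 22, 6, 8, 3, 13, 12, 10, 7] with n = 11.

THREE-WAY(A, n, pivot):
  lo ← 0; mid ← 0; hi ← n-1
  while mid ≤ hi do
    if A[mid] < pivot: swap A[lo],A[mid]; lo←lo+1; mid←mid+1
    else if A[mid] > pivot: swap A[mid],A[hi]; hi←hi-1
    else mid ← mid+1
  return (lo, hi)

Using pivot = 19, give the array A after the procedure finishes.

[16, 7, 10, 6, 8, 3, 13, 12, 19, 22, 23]

lo=0 mid=0 hi=10
16<19: swap(0,0), lo=1 mid=1 ⇒ [16, 19, 23, 22, 6, 8, 3, 13, 12, 10, 7]
19=19: mid=2
23>19: swap(2,10), hi=9 ⇒ [16, 19, 7, 22, 6, 8, 3, 13, 12, 10, 23]
7<19: swap(1,2), lo=2 mid=3 ⇒ [16, 7, 19, 22, 6, 8, 3, 13, 12, 10, 23]
22>19: swap(3,9), hi=8 ⇒ [16, 7, 19, 10, 6, 8, 3, 13, 12, 22, 23]
10<19: swap(2,3), lo=3 mid=4 ⇒ [16, 7, 10, 19, 6, 8, 3, 13, 12, 22, 23]
6<19: swap(3,4), lo=4 mid=5 ⇒ [16, 7, 10, 6, 19, 8, 3, 13, 12, 22, 23]
8<19: swap(4,5), lo=5 mid=6 ⇒ [16, 7, 10, 6, 8, 19, 3, 13, 12, 22, 23]
3<19: swap(5,6), lo=6 mid=7 ⇒ [16, 7, 10, 6, 8, 3, 19, 13, 12, 22, 23]
13<19: swap(6,7), lo=7 mid=8 ⇒ [16, 7, 10, 6, 8, 3, 13, 19, 12, 22, 23]
12<19: swap(7,8), lo=8 mid=9 ⇒ [16, 7, 10, 6, 8, 3, 13, 12, 19, 22, 23]
done. lo=8 hi=8; A=[16, 7, 10, 6, 8, 3, 13, 12, 19, 22, 23]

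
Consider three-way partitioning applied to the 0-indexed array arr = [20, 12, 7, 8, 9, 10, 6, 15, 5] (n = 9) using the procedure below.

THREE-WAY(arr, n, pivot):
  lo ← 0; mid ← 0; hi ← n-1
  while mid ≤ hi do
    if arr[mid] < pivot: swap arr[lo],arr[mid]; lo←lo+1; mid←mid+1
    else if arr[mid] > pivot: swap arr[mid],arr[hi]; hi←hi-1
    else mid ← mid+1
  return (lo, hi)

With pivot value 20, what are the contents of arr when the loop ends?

pivot = 20; lo=0, mid=0, hi=8
arr[mid]=20=20: mid=1
arr[mid]=12<20: swap arr[0],arr[1]; lo=1,mid=2 → [12, 20, 7, 8, 9, 10, 6, 15, 5]
arr[mid]=7<20: swap arr[1],arr[2]; lo=2,mid=3 → [12, 7, 20, 8, 9, 10, 6, 15, 5]
arr[mid]=8<20: swap arr[2],arr[3]; lo=3,mid=4 → [12, 7, 8, 20, 9, 10, 6, 15, 5]
arr[mid]=9<20: swap arr[3],arr[4]; lo=4,mid=5 → [12, 7, 8, 9, 20, 10, 6, 15, 5]
arr[mid]=10<20: swap arr[4],arr[5]; lo=5,mid=6 → [12, 7, 8, 9, 10, 20, 6, 15, 5]
arr[mid]=6<20: swap arr[5],arr[6]; lo=6,mid=7 → [12, 7, 8, 9, 10, 6, 20, 15, 5]
arr[mid]=15<20: swap arr[6],arr[7]; lo=7,mid=8 → [12, 7, 8, 9, 10, 6, 15, 20, 5]
arr[mid]=5<20: swap arr[7],arr[8]; lo=8,mid=9 → [12, 7, 8, 9, 10, 6, 15, 5, 20]
end: lo=8, hi=8; arr = [12, 7, 8, 9, 10, 6, 15, 5, 20]

[12, 7, 8, 9, 10, 6, 15, 5, 20]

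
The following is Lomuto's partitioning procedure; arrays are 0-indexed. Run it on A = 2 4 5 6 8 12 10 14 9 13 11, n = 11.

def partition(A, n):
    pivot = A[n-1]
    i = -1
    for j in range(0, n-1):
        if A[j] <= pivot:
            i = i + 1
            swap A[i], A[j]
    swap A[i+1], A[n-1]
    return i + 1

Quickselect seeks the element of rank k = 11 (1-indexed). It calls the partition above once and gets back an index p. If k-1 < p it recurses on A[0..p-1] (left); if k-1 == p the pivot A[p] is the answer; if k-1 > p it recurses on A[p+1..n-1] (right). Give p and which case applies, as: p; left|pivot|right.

pivot = A[10] = 11; i = -1
j=0: A[0]=2 ≤ 11 → i=0, swap A[0],A[0] (no change) → 2 4 5 6 8 12 10 14 9 13 11
j=1: A[1]=4 ≤ 11 → i=1, swap A[1],A[1] (no change) → 2 4 5 6 8 12 10 14 9 13 11
j=2: A[2]=5 ≤ 11 → i=2, swap A[2],A[2] (no change) → 2 4 5 6 8 12 10 14 9 13 11
j=3: A[3]=6 ≤ 11 → i=3, swap A[3],A[3] (no change) → 2 4 5 6 8 12 10 14 9 13 11
j=4: A[4]=8 ≤ 11 → i=4, swap A[4],A[4] (no change) → 2 4 5 6 8 12 10 14 9 13 11
j=5: A[5]=12 > 11 → no swap
j=6: A[6]=10 ≤ 11 → i=5, swap A[5],A[6] → 2 4 5 6 8 10 12 14 9 13 11
j=7: A[7]=14 > 11 → no swap
j=8: A[8]=9 ≤ 11 → i=6, swap A[6],A[8] → 2 4 5 6 8 10 9 14 12 13 11
j=9: A[9]=13 > 11 → no swap
final swap A[7],A[10] → 2 4 5 6 8 10 9 11 12 13 14; return 7
p = 7; k-1 = 10 > 7 ⇒ right

7; right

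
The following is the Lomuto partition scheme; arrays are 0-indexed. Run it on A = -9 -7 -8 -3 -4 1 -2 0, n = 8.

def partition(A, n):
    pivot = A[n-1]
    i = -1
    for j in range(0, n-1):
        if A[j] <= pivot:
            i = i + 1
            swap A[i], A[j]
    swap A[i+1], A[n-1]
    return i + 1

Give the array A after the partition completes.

pivot = A[7] = 0; i = -1
j=0: A[0]=-9 ≤ 0 → i=0, swap A[0],A[0] (no change) → -9 -7 -8 -3 -4 1 -2 0
j=1: A[1]=-7 ≤ 0 → i=1, swap A[1],A[1] (no change) → -9 -7 -8 -3 -4 1 -2 0
j=2: A[2]=-8 ≤ 0 → i=2, swap A[2],A[2] (no change) → -9 -7 -8 -3 -4 1 -2 0
j=3: A[3]=-3 ≤ 0 → i=3, swap A[3],A[3] (no change) → -9 -7 -8 -3 -4 1 -2 0
j=4: A[4]=-4 ≤ 0 → i=4, swap A[4],A[4] (no change) → -9 -7 -8 -3 -4 1 -2 0
j=5: A[5]=1 > 0 → no swap
j=6: A[6]=-2 ≤ 0 → i=5, swap A[5],A[6] → -9 -7 -8 -3 -4 -2 1 0
final swap A[6],A[7] → -9 -7 -8 -3 -4 -2 0 1; return 6

-9 -7 -8 -3 -4 -2 0 1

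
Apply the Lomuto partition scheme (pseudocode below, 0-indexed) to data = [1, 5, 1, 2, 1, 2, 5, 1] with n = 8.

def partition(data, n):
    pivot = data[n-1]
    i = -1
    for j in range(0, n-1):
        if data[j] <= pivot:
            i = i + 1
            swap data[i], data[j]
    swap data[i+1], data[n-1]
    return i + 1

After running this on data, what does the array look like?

pivot = data[7] = 1; i = -1
j=0: data[0]=1 ≤ 1 → i=0, swap data[0],data[0] (no change) → [1, 5, 1, 2, 1, 2, 5, 1]
j=1: data[1]=5 > 1 → no swap
j=2: data[2]=1 ≤ 1 → i=1, swap data[1],data[2] → [1, 1, 5, 2, 1, 2, 5, 1]
j=3: data[3]=2 > 1 → no swap
j=4: data[4]=1 ≤ 1 → i=2, swap data[2],data[4] → [1, 1, 1, 2, 5, 2, 5, 1]
j=5: data[5]=2 > 1 → no swap
j=6: data[6]=5 > 1 → no swap
final swap data[3],data[7] → [1, 1, 1, 1, 5, 2, 5, 2]; return 3

[1, 1, 1, 1, 5, 2, 5, 2]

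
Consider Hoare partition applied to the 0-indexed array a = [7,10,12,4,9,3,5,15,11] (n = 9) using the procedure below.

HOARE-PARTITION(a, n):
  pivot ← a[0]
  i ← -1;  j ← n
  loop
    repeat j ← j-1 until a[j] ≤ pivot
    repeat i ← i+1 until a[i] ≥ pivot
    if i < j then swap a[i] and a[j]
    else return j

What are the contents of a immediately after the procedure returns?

[5,3,4,12,9,10,7,15,11]

pivot=7
j stops at 6 (5), i stops at 0 (7); swap ⇒ [5,10,12,4,9,3,7,15,11]
j stops at 5 (3), i stops at 1 (10); swap ⇒ [5,3,12,4,9,10,7,15,11]
j stops at 3 (4), i stops at 2 (12); swap ⇒ [5,3,4,12,9,10,7,15,11]
j stops at 2, i stops at 3; i≥j ⇒ return 2. a=[5,3,4,12,9,10,7,15,11]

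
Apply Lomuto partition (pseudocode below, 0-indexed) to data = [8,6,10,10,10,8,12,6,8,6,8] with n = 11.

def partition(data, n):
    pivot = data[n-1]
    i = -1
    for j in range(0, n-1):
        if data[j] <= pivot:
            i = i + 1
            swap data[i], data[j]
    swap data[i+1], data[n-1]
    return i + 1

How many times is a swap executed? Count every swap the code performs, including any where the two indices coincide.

7

pivot = data[10] = 8; i = -1
j=0: data[0]=8 ≤ 8 → i=0, swap data[0],data[0] (no change) → [8,6,10,10,10,8,12,6,8,6,8]
j=1: data[1]=6 ≤ 8 → i=1, swap data[1],data[1] (no change) → [8,6,10,10,10,8,12,6,8,6,8]
j=2: data[2]=10 > 8 → no swap
j=3: data[3]=10 > 8 → no swap
j=4: data[4]=10 > 8 → no swap
j=5: data[5]=8 ≤ 8 → i=2, swap data[2],data[5] → [8,6,8,10,10,10,12,6,8,6,8]
j=6: data[6]=12 > 8 → no swap
j=7: data[7]=6 ≤ 8 → i=3, swap data[3],data[7] → [8,6,8,6,10,10,12,10,8,6,8]
j=8: data[8]=8 ≤ 8 → i=4, swap data[4],data[8] → [8,6,8,6,8,10,12,10,10,6,8]
j=9: data[9]=6 ≤ 8 → i=5, swap data[5],data[9] → [8,6,8,6,8,6,12,10,10,10,8]
final swap data[6],data[10] → [8,6,8,6,8,6,8,10,10,10,12]; return 6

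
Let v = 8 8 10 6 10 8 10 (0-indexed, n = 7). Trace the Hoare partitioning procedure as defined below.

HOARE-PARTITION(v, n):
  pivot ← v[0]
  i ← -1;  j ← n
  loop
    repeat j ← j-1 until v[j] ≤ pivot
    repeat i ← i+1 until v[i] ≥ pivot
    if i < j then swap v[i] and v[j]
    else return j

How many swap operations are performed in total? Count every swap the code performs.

2

pivot = v[0] = 8; i = -1, j = 7
j→5 (v[5]=8≤8), i→0 (v[0]=8≥8); i<j, swap → 8 8 10 6 10 8 10
j→3 (v[3]=6≤8), i→1 (v[1]=8≥8); i<j, swap → 8 6 10 8 10 8 10
j→1, i→2; i≥j, return j=1. v = 8 6 10 8 10 8 10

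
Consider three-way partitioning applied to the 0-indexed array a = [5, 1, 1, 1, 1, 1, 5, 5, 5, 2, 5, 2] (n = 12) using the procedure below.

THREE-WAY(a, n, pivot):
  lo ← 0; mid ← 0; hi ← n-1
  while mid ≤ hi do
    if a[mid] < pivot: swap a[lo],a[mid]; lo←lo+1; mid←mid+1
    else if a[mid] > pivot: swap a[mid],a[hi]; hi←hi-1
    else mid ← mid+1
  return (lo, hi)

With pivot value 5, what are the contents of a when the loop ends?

pivot = 5; lo=0, mid=0, hi=11
a[mid]=5=5: mid=1
a[mid]=1<5: swap a[0],a[1]; lo=1,mid=2 → [1, 5, 1, 1, 1, 1, 5, 5, 5, 2, 5, 2]
a[mid]=1<5: swap a[1],a[2]; lo=2,mid=3 → [1, 1, 5, 1, 1, 1, 5, 5, 5, 2, 5, 2]
a[mid]=1<5: swap a[2],a[3]; lo=3,mid=4 → [1, 1, 1, 5, 1, 1, 5, 5, 5, 2, 5, 2]
a[mid]=1<5: swap a[3],a[4]; lo=4,mid=5 → [1, 1, 1, 1, 5, 1, 5, 5, 5, 2, 5, 2]
a[mid]=1<5: swap a[4],a[5]; lo=5,mid=6 → [1, 1, 1, 1, 1, 5, 5, 5, 5, 2, 5, 2]
a[mid]=5=5: mid=7
a[mid]=5=5: mid=8
a[mid]=5=5: mid=9
a[mid]=2<5: swap a[5],a[9]; lo=6,mid=10 → [1, 1, 1, 1, 1, 2, 5, 5, 5, 5, 5, 2]
a[mid]=5=5: mid=11
a[mid]=2<5: swap a[6],a[11]; lo=7,mid=12 → [1, 1, 1, 1, 1, 2, 2, 5, 5, 5, 5, 5]
end: lo=7, hi=11; a = [1, 1, 1, 1, 1, 2, 2, 5, 5, 5, 5, 5]

[1, 1, 1, 1, 1, 2, 2, 5, 5, 5, 5, 5]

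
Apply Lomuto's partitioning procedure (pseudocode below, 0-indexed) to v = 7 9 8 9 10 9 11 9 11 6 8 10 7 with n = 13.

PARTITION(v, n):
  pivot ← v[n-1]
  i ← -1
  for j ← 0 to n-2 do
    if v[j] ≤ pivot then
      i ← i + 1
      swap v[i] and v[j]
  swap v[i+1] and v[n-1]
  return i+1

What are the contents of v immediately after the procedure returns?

pivot=7, i=-1
j=0: 7≤7, i=0, swap(0,0) ⇒ 7 9 8 9 10 9 11 9 11 6 8 10 7
j=1: 9>7, skip
j=2: 8>7, skip
j=3: 9>7, skip
j=4: 10>7, skip
j=5: 9>7, skip
j=6: 11>7, skip
j=7: 9>7, skip
j=8: 11>7, skip
j=9: 6≤7, i=1, swap(1,9) ⇒ 7 6 8 9 10 9 11 9 11 9 8 10 7
j=10: 8>7, skip
j=11: 10>7, skip
swap(2,12) ⇒ 7 6 7 9 10 9 11 9 11 9 8 10 8; return 2

7 6 7 9 10 9 11 9 11 9 8 10 8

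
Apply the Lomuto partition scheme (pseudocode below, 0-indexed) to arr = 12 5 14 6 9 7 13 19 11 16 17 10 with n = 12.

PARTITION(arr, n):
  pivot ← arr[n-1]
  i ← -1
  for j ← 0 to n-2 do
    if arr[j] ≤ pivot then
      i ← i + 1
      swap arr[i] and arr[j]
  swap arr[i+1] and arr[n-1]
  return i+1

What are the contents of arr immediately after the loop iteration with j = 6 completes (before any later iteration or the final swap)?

pivot=10, i=-1
j=0: 12>10, skip
j=1: 5≤10, i=0, swap(0,1) ⇒ 5 12 14 6 9 7 13 19 11 16 17 10
j=2: 14>10, skip
j=3: 6≤10, i=1, swap(1,3) ⇒ 5 6 14 12 9 7 13 19 11 16 17 10
j=4: 9≤10, i=2, swap(2,4) ⇒ 5 6 9 12 14 7 13 19 11 16 17 10
j=5: 7≤10, i=3, swap(3,5) ⇒ 5 6 9 7 14 12 13 19 11 16 17 10
j=6: 13>10, skip
(after j=6) arr = 5 6 9 7 14 12 13 19 11 16 17 10

5 6 9 7 14 12 13 19 11 16 17 10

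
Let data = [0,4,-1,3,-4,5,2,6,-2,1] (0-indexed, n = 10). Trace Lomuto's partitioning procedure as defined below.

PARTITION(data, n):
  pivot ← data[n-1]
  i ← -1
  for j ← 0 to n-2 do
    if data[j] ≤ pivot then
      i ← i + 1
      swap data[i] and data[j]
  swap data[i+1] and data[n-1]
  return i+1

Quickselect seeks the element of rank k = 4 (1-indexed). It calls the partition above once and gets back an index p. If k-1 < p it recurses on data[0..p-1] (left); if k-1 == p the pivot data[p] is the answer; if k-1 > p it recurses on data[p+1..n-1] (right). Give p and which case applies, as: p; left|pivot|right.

4; left

pivot = data[9] = 1; i = -1
j=0: data[0]=0 ≤ 1 → i=0, swap data[0],data[0] (no change) → [0,4,-1,3,-4,5,2,6,-2,1]
j=1: data[1]=4 > 1 → no swap
j=2: data[2]=-1 ≤ 1 → i=1, swap data[1],data[2] → [0,-1,4,3,-4,5,2,6,-2,1]
j=3: data[3]=3 > 1 → no swap
j=4: data[4]=-4 ≤ 1 → i=2, swap data[2],data[4] → [0,-1,-4,3,4,5,2,6,-2,1]
j=5: data[5]=5 > 1 → no swap
j=6: data[6]=2 > 1 → no swap
j=7: data[7]=6 > 1 → no swap
j=8: data[8]=-2 ≤ 1 → i=3, swap data[3],data[8] → [0,-1,-4,-2,4,5,2,6,3,1]
final swap data[4],data[9] → [0,-1,-4,-2,1,5,2,6,3,4]; return 4
p = 4; k-1 = 3 < 4 ⇒ left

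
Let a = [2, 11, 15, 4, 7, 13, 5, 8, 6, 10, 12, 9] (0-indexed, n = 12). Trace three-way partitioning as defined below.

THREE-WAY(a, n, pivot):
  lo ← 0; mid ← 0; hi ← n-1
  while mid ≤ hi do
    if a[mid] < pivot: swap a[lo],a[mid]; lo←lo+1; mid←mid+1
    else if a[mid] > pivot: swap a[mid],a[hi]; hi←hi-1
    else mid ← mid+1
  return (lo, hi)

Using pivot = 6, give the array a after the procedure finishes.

pivot = 6; lo=0, mid=0, hi=11
a[mid]=2<6: swap a[0],a[0]; lo=1,mid=1 → [2, 11, 15, 4, 7, 13, 5, 8, 6, 10, 12, 9]
a[mid]=11>6: swap a[1],a[11]; hi=10 → [2, 9, 15, 4, 7, 13, 5, 8, 6, 10, 12, 11]
a[mid]=9>6: swap a[1],a[10]; hi=9 → [2, 12, 15, 4, 7, 13, 5, 8, 6, 10, 9, 11]
a[mid]=12>6: swap a[1],a[9]; hi=8 → [2, 10, 15, 4, 7, 13, 5, 8, 6, 12, 9, 11]
a[mid]=10>6: swap a[1],a[8]; hi=7 → [2, 6, 15, 4, 7, 13, 5, 8, 10, 12, 9, 11]
a[mid]=6=6: mid=2
a[mid]=15>6: swap a[2],a[7]; hi=6 → [2, 6, 8, 4, 7, 13, 5, 15, 10, 12, 9, 11]
a[mid]=8>6: swap a[2],a[6]; hi=5 → [2, 6, 5, 4, 7, 13, 8, 15, 10, 12, 9, 11]
a[mid]=5<6: swap a[1],a[2]; lo=2,mid=3 → [2, 5, 6, 4, 7, 13, 8, 15, 10, 12, 9, 11]
a[mid]=4<6: swap a[2],a[3]; lo=3,mid=4 → [2, 5, 4, 6, 7, 13, 8, 15, 10, 12, 9, 11]
a[mid]=7>6: swap a[4],a[5]; hi=4 → [2, 5, 4, 6, 13, 7, 8, 15, 10, 12, 9, 11]
a[mid]=13>6: swap a[4],a[4]; hi=3 → [2, 5, 4, 6, 13, 7, 8, 15, 10, 12, 9, 11]
end: lo=3, hi=3; a = [2, 5, 4, 6, 13, 7, 8, 15, 10, 12, 9, 11]

[2, 5, 4, 6, 13, 7, 8, 15, 10, 12, 9, 11]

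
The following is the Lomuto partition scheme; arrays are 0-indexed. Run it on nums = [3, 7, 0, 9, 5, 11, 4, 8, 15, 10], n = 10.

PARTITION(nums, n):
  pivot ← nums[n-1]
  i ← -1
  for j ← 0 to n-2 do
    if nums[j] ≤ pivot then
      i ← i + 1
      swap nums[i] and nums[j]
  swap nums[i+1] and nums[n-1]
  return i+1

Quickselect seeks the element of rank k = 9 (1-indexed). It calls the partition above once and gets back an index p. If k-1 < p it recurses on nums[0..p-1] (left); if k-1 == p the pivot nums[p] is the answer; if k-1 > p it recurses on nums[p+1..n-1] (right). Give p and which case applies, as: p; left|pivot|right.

7; right

pivot=10, i=-1
j=0: 3≤10, i=0, swap(0,0) ⇒ [3, 7, 0, 9, 5, 11, 4, 8, 15, 10]
j=1: 7≤10, i=1, swap(1,1) ⇒ [3, 7, 0, 9, 5, 11, 4, 8, 15, 10]
j=2: 0≤10, i=2, swap(2,2) ⇒ [3, 7, 0, 9, 5, 11, 4, 8, 15, 10]
j=3: 9≤10, i=3, swap(3,3) ⇒ [3, 7, 0, 9, 5, 11, 4, 8, 15, 10]
j=4: 5≤10, i=4, swap(4,4) ⇒ [3, 7, 0, 9, 5, 11, 4, 8, 15, 10]
j=5: 11>10, skip
j=6: 4≤10, i=5, swap(5,6) ⇒ [3, 7, 0, 9, 5, 4, 11, 8, 15, 10]
j=7: 8≤10, i=6, swap(6,7) ⇒ [3, 7, 0, 9, 5, 4, 8, 11, 15, 10]
j=8: 15>10, skip
swap(7,9) ⇒ [3, 7, 0, 9, 5, 4, 8, 10, 15, 11]; return 7
p = 7; k-1 = 8 > 7 ⇒ right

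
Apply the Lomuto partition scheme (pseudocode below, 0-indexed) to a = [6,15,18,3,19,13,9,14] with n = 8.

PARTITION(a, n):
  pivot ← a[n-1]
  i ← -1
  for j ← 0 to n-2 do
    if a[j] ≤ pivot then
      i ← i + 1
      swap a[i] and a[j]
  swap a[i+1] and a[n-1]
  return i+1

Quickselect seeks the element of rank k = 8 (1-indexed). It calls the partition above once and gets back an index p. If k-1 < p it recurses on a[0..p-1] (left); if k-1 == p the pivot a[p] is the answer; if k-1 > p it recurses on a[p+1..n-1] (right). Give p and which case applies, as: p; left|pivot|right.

4; right

pivot=14, i=-1
j=0: 6≤14, i=0, swap(0,0) ⇒ [6,15,18,3,19,13,9,14]
j=1: 15>14, skip
j=2: 18>14, skip
j=3: 3≤14, i=1, swap(1,3) ⇒ [6,3,18,15,19,13,9,14]
j=4: 19>14, skip
j=5: 13≤14, i=2, swap(2,5) ⇒ [6,3,13,15,19,18,9,14]
j=6: 9≤14, i=3, swap(3,6) ⇒ [6,3,13,9,19,18,15,14]
swap(4,7) ⇒ [6,3,13,9,14,18,15,19]; return 4
p = 4; k-1 = 7 > 4 ⇒ right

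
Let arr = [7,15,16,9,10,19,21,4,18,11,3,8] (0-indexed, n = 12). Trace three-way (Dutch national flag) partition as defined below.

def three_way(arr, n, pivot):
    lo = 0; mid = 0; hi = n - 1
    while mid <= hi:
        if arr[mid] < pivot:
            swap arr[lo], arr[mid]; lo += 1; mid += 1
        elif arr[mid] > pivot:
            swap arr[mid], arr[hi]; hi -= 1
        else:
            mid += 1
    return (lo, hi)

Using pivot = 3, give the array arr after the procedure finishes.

lo=0 mid=0 hi=11
7>3: swap(0,11), hi=10 ⇒ [8,15,16,9,10,19,21,4,18,11,3,7]
8>3: swap(0,10), hi=9 ⇒ [3,15,16,9,10,19,21,4,18,11,8,7]
3=3: mid=1
15>3: swap(1,9), hi=8 ⇒ [3,11,16,9,10,19,21,4,18,15,8,7]
11>3: swap(1,8), hi=7 ⇒ [3,18,16,9,10,19,21,4,11,15,8,7]
18>3: swap(1,7), hi=6 ⇒ [3,4,16,9,10,19,21,18,11,15,8,7]
4>3: swap(1,6), hi=5 ⇒ [3,21,16,9,10,19,4,18,11,15,8,7]
21>3: swap(1,5), hi=4 ⇒ [3,19,16,9,10,21,4,18,11,15,8,7]
19>3: swap(1,4), hi=3 ⇒ [3,10,16,9,19,21,4,18,11,15,8,7]
10>3: swap(1,3), hi=2 ⇒ [3,9,16,10,19,21,4,18,11,15,8,7]
9>3: swap(1,2), hi=1 ⇒ [3,16,9,10,19,21,4,18,11,15,8,7]
16>3: swap(1,1), hi=0 ⇒ [3,16,9,10,19,21,4,18,11,15,8,7]
done. lo=0 hi=0; arr=[3,16,9,10,19,21,4,18,11,15,8,7]

[3,16,9,10,19,21,4,18,11,15,8,7]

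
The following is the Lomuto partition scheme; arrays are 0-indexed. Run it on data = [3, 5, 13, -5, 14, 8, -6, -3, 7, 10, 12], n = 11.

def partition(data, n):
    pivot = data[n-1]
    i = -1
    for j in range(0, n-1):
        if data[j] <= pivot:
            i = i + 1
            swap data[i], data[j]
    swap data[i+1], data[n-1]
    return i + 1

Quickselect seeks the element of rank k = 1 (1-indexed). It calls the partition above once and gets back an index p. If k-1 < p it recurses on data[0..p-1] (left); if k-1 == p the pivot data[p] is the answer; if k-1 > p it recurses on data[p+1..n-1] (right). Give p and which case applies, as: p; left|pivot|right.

pivot=12, i=-1
j=0: 3≤12, i=0, swap(0,0) ⇒ [3, 5, 13, -5, 14, 8, -6, -3, 7, 10, 12]
j=1: 5≤12, i=1, swap(1,1) ⇒ [3, 5, 13, -5, 14, 8, -6, -3, 7, 10, 12]
j=2: 13>12, skip
j=3: -5≤12, i=2, swap(2,3) ⇒ [3, 5, -5, 13, 14, 8, -6, -3, 7, 10, 12]
j=4: 14>12, skip
j=5: 8≤12, i=3, swap(3,5) ⇒ [3, 5, -5, 8, 14, 13, -6, -3, 7, 10, 12]
j=6: -6≤12, i=4, swap(4,6) ⇒ [3, 5, -5, 8, -6, 13, 14, -3, 7, 10, 12]
j=7: -3≤12, i=5, swap(5,7) ⇒ [3, 5, -5, 8, -6, -3, 14, 13, 7, 10, 12]
j=8: 7≤12, i=6, swap(6,8) ⇒ [3, 5, -5, 8, -6, -3, 7, 13, 14, 10, 12]
j=9: 10≤12, i=7, swap(7,9) ⇒ [3, 5, -5, 8, -6, -3, 7, 10, 14, 13, 12]
swap(8,10) ⇒ [3, 5, -5, 8, -6, -3, 7, 10, 12, 13, 14]; return 8
p = 8; k-1 = 0 < 8 ⇒ left

8; left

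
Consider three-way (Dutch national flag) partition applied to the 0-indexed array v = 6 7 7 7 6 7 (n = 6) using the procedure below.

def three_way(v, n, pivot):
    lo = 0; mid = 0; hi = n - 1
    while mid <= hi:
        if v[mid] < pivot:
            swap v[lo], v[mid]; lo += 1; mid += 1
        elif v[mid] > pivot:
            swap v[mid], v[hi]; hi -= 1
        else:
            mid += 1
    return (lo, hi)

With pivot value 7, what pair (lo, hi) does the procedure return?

(2, 5)

pivot = 7; lo=0, mid=0, hi=5
v[mid]=6<7: swap v[0],v[0]; lo=1,mid=1 → 6 7 7 7 6 7
v[mid]=7=7: mid=2
v[mid]=7=7: mid=3
v[mid]=7=7: mid=4
v[mid]=6<7: swap v[1],v[4]; lo=2,mid=5 → 6 6 7 7 7 7
v[mid]=7=7: mid=6
end: lo=2, hi=5; v = 6 6 7 7 7 7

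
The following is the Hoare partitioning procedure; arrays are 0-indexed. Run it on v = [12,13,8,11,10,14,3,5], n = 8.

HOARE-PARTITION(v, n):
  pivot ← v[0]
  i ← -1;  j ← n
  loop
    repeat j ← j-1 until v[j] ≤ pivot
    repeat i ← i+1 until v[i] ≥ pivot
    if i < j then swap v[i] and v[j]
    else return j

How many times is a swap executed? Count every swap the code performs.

pivot = v[0] = 12; i = -1, j = 8
j→7 (v[7]=5≤12), i→0 (v[0]=12≥12); i<j, swap → [5,13,8,11,10,14,3,12]
j→6 (v[6]=3≤12), i→1 (v[1]=13≥12); i<j, swap → [5,3,8,11,10,14,13,12]
j→4, i→5; i≥j, return j=4. v = [5,3,8,11,10,14,13,12]

2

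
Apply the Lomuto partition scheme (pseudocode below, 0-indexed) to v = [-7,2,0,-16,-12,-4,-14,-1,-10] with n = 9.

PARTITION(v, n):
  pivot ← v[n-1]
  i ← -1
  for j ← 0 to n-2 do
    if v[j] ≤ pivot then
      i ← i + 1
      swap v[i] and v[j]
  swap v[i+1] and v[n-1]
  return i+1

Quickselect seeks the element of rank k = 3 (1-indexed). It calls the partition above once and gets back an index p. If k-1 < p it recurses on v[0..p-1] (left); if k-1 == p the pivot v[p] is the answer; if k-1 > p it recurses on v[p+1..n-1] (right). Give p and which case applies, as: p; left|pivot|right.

pivot=-10, i=-1
j=0: -7>-10, skip
j=1: 2>-10, skip
j=2: 0>-10, skip
j=3: -16≤-10, i=0, swap(0,3) ⇒ [-16,2,0,-7,-12,-4,-14,-1,-10]
j=4: -12≤-10, i=1, swap(1,4) ⇒ [-16,-12,0,-7,2,-4,-14,-1,-10]
j=5: -4>-10, skip
j=6: -14≤-10, i=2, swap(2,6) ⇒ [-16,-12,-14,-7,2,-4,0,-1,-10]
j=7: -1>-10, skip
swap(3,8) ⇒ [-16,-12,-14,-10,2,-4,0,-1,-7]; return 3
p = 3; k-1 = 2 < 3 ⇒ left

3; left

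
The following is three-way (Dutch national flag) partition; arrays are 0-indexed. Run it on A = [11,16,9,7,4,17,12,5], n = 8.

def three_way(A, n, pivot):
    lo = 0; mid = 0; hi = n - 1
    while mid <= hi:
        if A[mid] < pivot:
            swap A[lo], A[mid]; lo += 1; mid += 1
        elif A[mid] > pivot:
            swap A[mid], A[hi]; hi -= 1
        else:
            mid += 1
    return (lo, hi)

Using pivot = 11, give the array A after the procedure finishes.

[5,9,7,4,11,12,17,16]

pivot = 11; lo=0, mid=0, hi=7
A[mid]=11=11: mid=1
A[mid]=16>11: swap A[1],A[7]; hi=6 → [11,5,9,7,4,17,12,16]
A[mid]=5<11: swap A[0],A[1]; lo=1,mid=2 → [5,11,9,7,4,17,12,16]
A[mid]=9<11: swap A[1],A[2]; lo=2,mid=3 → [5,9,11,7,4,17,12,16]
A[mid]=7<11: swap A[2],A[3]; lo=3,mid=4 → [5,9,7,11,4,17,12,16]
A[mid]=4<11: swap A[3],A[4]; lo=4,mid=5 → [5,9,7,4,11,17,12,16]
A[mid]=17>11: swap A[5],A[6]; hi=5 → [5,9,7,4,11,12,17,16]
A[mid]=12>11: swap A[5],A[5]; hi=4 → [5,9,7,4,11,12,17,16]
end: lo=4, hi=4; A = [5,9,7,4,11,12,17,16]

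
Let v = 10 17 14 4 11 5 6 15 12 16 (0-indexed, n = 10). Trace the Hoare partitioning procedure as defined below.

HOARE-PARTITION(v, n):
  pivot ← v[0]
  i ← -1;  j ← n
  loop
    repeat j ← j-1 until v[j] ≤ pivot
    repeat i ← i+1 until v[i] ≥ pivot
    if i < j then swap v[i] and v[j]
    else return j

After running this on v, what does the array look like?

pivot=10
j stops at 6 (6), i stops at 0 (10); swap ⇒ 6 17 14 4 11 5 10 15 12 16
j stops at 5 (5), i stops at 1 (17); swap ⇒ 6 5 14 4 11 17 10 15 12 16
j stops at 3 (4), i stops at 2 (14); swap ⇒ 6 5 4 14 11 17 10 15 12 16
j stops at 2, i stops at 3; i≥j ⇒ return 2. v=6 5 4 14 11 17 10 15 12 16

6 5 4 14 11 17 10 15 12 16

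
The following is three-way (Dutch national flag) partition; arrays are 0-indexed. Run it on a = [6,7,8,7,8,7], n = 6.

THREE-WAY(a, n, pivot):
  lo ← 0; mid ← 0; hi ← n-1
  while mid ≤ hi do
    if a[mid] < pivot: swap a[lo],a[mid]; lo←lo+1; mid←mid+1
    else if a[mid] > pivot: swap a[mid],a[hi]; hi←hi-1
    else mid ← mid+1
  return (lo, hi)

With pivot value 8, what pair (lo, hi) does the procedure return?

pivot = 8; lo=0, mid=0, hi=5
a[mid]=6<8: swap a[0],a[0]; lo=1,mid=1 → [6,7,8,7,8,7]
a[mid]=7<8: swap a[1],a[1]; lo=2,mid=2 → [6,7,8,7,8,7]
a[mid]=8=8: mid=3
a[mid]=7<8: swap a[2],a[3]; lo=3,mid=4 → [6,7,7,8,8,7]
a[mid]=8=8: mid=5
a[mid]=7<8: swap a[3],a[5]; lo=4,mid=6 → [6,7,7,7,8,8]
end: lo=4, hi=5; a = [6,7,7,7,8,8]

(4, 5)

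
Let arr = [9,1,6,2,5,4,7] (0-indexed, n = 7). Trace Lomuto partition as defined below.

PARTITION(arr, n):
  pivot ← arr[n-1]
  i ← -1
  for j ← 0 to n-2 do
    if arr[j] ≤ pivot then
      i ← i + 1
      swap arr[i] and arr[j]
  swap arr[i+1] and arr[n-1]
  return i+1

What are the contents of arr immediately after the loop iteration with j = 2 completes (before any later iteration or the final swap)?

[1,6,9,2,5,4,7]

pivot=7, i=-1
j=0: 9>7, skip
j=1: 1≤7, i=0, swap(0,1) ⇒ [1,9,6,2,5,4,7]
j=2: 6≤7, i=1, swap(1,2) ⇒ [1,6,9,2,5,4,7]
(after j=2) arr = [1,6,9,2,5,4,7]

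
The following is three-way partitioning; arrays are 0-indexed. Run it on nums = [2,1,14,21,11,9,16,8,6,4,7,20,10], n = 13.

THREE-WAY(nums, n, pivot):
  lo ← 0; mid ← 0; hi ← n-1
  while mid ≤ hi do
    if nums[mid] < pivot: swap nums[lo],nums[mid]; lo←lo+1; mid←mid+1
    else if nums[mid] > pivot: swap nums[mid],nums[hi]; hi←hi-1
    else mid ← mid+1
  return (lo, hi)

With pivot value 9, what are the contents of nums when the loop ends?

lo=0 mid=0 hi=12
2<9: swap(0,0), lo=1 mid=1 ⇒ [2,1,14,21,11,9,16,8,6,4,7,20,10]
1<9: swap(1,1), lo=2 mid=2 ⇒ [2,1,14,21,11,9,16,8,6,4,7,20,10]
14>9: swap(2,12), hi=11 ⇒ [2,1,10,21,11,9,16,8,6,4,7,20,14]
10>9: swap(2,11), hi=10 ⇒ [2,1,20,21,11,9,16,8,6,4,7,10,14]
20>9: swap(2,10), hi=9 ⇒ [2,1,7,21,11,9,16,8,6,4,20,10,14]
7<9: swap(2,2), lo=3 mid=3 ⇒ [2,1,7,21,11,9,16,8,6,4,20,10,14]
21>9: swap(3,9), hi=8 ⇒ [2,1,7,4,11,9,16,8,6,21,20,10,14]
4<9: swap(3,3), lo=4 mid=4 ⇒ [2,1,7,4,11,9,16,8,6,21,20,10,14]
11>9: swap(4,8), hi=7 ⇒ [2,1,7,4,6,9,16,8,11,21,20,10,14]
6<9: swap(4,4), lo=5 mid=5 ⇒ [2,1,7,4,6,9,16,8,11,21,20,10,14]
9=9: mid=6
16>9: swap(6,7), hi=6 ⇒ [2,1,7,4,6,9,8,16,11,21,20,10,14]
8<9: swap(5,6), lo=6 mid=7 ⇒ [2,1,7,4,6,8,9,16,11,21,20,10,14]
done. lo=6 hi=6; nums=[2,1,7,4,6,8,9,16,11,21,20,10,14]

[2,1,7,4,6,8,9,16,11,21,20,10,14]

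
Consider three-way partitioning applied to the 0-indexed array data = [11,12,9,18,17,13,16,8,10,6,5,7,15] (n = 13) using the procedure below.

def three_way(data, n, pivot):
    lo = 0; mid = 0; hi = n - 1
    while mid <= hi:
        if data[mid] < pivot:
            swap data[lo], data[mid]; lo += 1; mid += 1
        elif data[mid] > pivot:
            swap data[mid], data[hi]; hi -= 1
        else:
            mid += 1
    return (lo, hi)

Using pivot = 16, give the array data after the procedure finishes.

[11,12,9,15,7,13,8,10,6,5,16,17,18]

pivot = 16; lo=0, mid=0, hi=12
data[mid]=11<16: swap data[0],data[0]; lo=1,mid=1 → [11,12,9,18,17,13,16,8,10,6,5,7,15]
data[mid]=12<16: swap data[1],data[1]; lo=2,mid=2 → [11,12,9,18,17,13,16,8,10,6,5,7,15]
data[mid]=9<16: swap data[2],data[2]; lo=3,mid=3 → [11,12,9,18,17,13,16,8,10,6,5,7,15]
data[mid]=18>16: swap data[3],data[12]; hi=11 → [11,12,9,15,17,13,16,8,10,6,5,7,18]
data[mid]=15<16: swap data[3],data[3]; lo=4,mid=4 → [11,12,9,15,17,13,16,8,10,6,5,7,18]
data[mid]=17>16: swap data[4],data[11]; hi=10 → [11,12,9,15,7,13,16,8,10,6,5,17,18]
data[mid]=7<16: swap data[4],data[4]; lo=5,mid=5 → [11,12,9,15,7,13,16,8,10,6,5,17,18]
data[mid]=13<16: swap data[5],data[5]; lo=6,mid=6 → [11,12,9,15,7,13,16,8,10,6,5,17,18]
data[mid]=16=16: mid=7
data[mid]=8<16: swap data[6],data[7]; lo=7,mid=8 → [11,12,9,15,7,13,8,16,10,6,5,17,18]
data[mid]=10<16: swap data[7],data[8]; lo=8,mid=9 → [11,12,9,15,7,13,8,10,16,6,5,17,18]
data[mid]=6<16: swap data[8],data[9]; lo=9,mid=10 → [11,12,9,15,7,13,8,10,6,16,5,17,18]
data[mid]=5<16: swap data[9],data[10]; lo=10,mid=11 → [11,12,9,15,7,13,8,10,6,5,16,17,18]
end: lo=10, hi=10; data = [11,12,9,15,7,13,8,10,6,5,16,17,18]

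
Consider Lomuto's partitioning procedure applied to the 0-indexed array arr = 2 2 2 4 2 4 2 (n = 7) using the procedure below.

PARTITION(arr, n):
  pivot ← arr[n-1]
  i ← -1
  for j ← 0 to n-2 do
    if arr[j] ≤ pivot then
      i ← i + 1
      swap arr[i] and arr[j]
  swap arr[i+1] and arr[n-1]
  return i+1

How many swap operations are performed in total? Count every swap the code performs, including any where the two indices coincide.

pivot=2, i=-1
j=0: 2≤2, i=0, swap(0,0) ⇒ 2 2 2 4 2 4 2
j=1: 2≤2, i=1, swap(1,1) ⇒ 2 2 2 4 2 4 2
j=2: 2≤2, i=2, swap(2,2) ⇒ 2 2 2 4 2 4 2
j=3: 4>2, skip
j=4: 2≤2, i=3, swap(3,4) ⇒ 2 2 2 2 4 4 2
j=5: 4>2, skip
swap(4,6) ⇒ 2 2 2 2 2 4 4; return 4

5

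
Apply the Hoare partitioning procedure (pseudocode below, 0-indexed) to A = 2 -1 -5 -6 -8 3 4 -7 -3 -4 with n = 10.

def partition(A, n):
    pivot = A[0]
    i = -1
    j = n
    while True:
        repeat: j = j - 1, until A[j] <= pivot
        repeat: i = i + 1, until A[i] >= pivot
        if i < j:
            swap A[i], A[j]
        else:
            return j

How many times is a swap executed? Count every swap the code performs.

3

pivot = A[0] = 2; i = -1, j = 10
j→9 (A[9]=-4≤2), i→0 (A[0]=2≥2); i<j, swap → -4 -1 -5 -6 -8 3 4 -7 -3 2
j→8 (A[8]=-3≤2), i→5 (A[5]=3≥2); i<j, swap → -4 -1 -5 -6 -8 -3 4 -7 3 2
j→7 (A[7]=-7≤2), i→6 (A[6]=4≥2); i<j, swap → -4 -1 -5 -6 -8 -3 -7 4 3 2
j→6, i→7; i≥j, return j=6. A = -4 -1 -5 -6 -8 -3 -7 4 3 2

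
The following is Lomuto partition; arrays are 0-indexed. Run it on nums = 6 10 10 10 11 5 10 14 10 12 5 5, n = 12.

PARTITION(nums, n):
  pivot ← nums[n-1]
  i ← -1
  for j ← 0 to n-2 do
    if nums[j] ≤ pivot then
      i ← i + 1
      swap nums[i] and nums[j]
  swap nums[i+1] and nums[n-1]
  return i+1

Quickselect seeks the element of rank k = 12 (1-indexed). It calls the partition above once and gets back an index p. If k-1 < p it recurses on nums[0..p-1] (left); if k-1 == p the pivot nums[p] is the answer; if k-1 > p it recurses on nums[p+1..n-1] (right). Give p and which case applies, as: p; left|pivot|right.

pivot=5, i=-1
j=0: 6>5, skip
j=1: 10>5, skip
j=2: 10>5, skip
j=3: 10>5, skip
j=4: 11>5, skip
j=5: 5≤5, i=0, swap(0,5) ⇒ 5 10 10 10 11 6 10 14 10 12 5 5
j=6: 10>5, skip
j=7: 14>5, skip
j=8: 10>5, skip
j=9: 12>5, skip
j=10: 5≤5, i=1, swap(1,10) ⇒ 5 5 10 10 11 6 10 14 10 12 10 5
swap(2,11) ⇒ 5 5 5 10 11 6 10 14 10 12 10 10; return 2
p = 2; k-1 = 11 > 2 ⇒ right

2; right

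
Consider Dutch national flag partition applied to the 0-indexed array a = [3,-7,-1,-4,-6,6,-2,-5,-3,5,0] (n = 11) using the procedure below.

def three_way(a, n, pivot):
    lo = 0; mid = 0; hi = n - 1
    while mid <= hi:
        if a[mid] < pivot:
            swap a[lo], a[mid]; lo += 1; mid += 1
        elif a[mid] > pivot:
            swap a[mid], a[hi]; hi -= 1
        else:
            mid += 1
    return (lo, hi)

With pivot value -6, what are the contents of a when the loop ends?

[-7,-6,-4,-1,6,-2,-5,-3,5,0,3]

pivot = -6; lo=0, mid=0, hi=10
a[mid]=3>-6: swap a[0],a[10]; hi=9 → [0,-7,-1,-4,-6,6,-2,-5,-3,5,3]
a[mid]=0>-6: swap a[0],a[9]; hi=8 → [5,-7,-1,-4,-6,6,-2,-5,-3,0,3]
a[mid]=5>-6: swap a[0],a[8]; hi=7 → [-3,-7,-1,-4,-6,6,-2,-5,5,0,3]
a[mid]=-3>-6: swap a[0],a[7]; hi=6 → [-5,-7,-1,-4,-6,6,-2,-3,5,0,3]
a[mid]=-5>-6: swap a[0],a[6]; hi=5 → [-2,-7,-1,-4,-6,6,-5,-3,5,0,3]
a[mid]=-2>-6: swap a[0],a[5]; hi=4 → [6,-7,-1,-4,-6,-2,-5,-3,5,0,3]
a[mid]=6>-6: swap a[0],a[4]; hi=3 → [-6,-7,-1,-4,6,-2,-5,-3,5,0,3]
a[mid]=-6=-6: mid=1
a[mid]=-7<-6: swap a[0],a[1]; lo=1,mid=2 → [-7,-6,-1,-4,6,-2,-5,-3,5,0,3]
a[mid]=-1>-6: swap a[2],a[3]; hi=2 → [-7,-6,-4,-1,6,-2,-5,-3,5,0,3]
a[mid]=-4>-6: swap a[2],a[2]; hi=1 → [-7,-6,-4,-1,6,-2,-5,-3,5,0,3]
end: lo=1, hi=1; a = [-7,-6,-4,-1,6,-2,-5,-3,5,0,3]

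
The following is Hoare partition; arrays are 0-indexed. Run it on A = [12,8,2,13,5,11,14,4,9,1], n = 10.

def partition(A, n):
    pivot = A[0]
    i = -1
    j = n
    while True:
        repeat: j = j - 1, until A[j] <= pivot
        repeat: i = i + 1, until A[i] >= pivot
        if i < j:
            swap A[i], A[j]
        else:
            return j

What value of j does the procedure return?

6

pivot = A[0] = 12; i = -1, j = 10
j→9 (A[9]=1≤12), i→0 (A[0]=12≥12); i<j, swap → [1,8,2,13,5,11,14,4,9,12]
j→8 (A[8]=9≤12), i→3 (A[3]=13≥12); i<j, swap → [1,8,2,9,5,11,14,4,13,12]
j→7 (A[7]=4≤12), i→6 (A[6]=14≥12); i<j, swap → [1,8,2,9,5,11,4,14,13,12]
j→6, i→7; i≥j, return j=6. A = [1,8,2,9,5,11,4,14,13,12]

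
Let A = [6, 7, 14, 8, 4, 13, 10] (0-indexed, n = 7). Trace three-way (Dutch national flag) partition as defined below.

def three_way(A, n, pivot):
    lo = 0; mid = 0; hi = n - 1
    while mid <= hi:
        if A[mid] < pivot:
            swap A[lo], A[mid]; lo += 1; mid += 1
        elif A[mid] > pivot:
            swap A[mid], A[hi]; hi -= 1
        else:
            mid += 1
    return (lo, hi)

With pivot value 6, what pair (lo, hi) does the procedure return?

lo=0 mid=0 hi=6
6=6: mid=1
7>6: swap(1,6), hi=5 ⇒ [6, 10, 14, 8, 4, 13, 7]
10>6: swap(1,5), hi=4 ⇒ [6, 13, 14, 8, 4, 10, 7]
13>6: swap(1,4), hi=3 ⇒ [6, 4, 14, 8, 13, 10, 7]
4<6: swap(0,1), lo=1 mid=2 ⇒ [4, 6, 14, 8, 13, 10, 7]
14>6: swap(2,3), hi=2 ⇒ [4, 6, 8, 14, 13, 10, 7]
8>6: swap(2,2), hi=1 ⇒ [4, 6, 8, 14, 13, 10, 7]
done. lo=1 hi=1; A=[4, 6, 8, 14, 13, 10, 7]

(1, 1)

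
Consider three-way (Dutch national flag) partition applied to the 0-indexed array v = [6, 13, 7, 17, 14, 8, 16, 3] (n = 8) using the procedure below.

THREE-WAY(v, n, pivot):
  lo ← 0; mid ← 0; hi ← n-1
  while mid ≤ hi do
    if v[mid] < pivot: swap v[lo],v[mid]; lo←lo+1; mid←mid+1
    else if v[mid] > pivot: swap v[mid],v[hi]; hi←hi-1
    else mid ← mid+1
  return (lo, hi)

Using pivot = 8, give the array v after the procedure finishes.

lo=0 mid=0 hi=7
6<8: swap(0,0), lo=1 mid=1 ⇒ [6, 13, 7, 17, 14, 8, 16, 3]
13>8: swap(1,7), hi=6 ⇒ [6, 3, 7, 17, 14, 8, 16, 13]
3<8: swap(1,1), lo=2 mid=2 ⇒ [6, 3, 7, 17, 14, 8, 16, 13]
7<8: swap(2,2), lo=3 mid=3 ⇒ [6, 3, 7, 17, 14, 8, 16, 13]
17>8: swap(3,6), hi=5 ⇒ [6, 3, 7, 16, 14, 8, 17, 13]
16>8: swap(3,5), hi=4 ⇒ [6, 3, 7, 8, 14, 16, 17, 13]
8=8: mid=4
14>8: swap(4,4), hi=3 ⇒ [6, 3, 7, 8, 14, 16, 17, 13]
done. lo=3 hi=3; v=[6, 3, 7, 8, 14, 16, 17, 13]

[6, 3, 7, 8, 14, 16, 17, 13]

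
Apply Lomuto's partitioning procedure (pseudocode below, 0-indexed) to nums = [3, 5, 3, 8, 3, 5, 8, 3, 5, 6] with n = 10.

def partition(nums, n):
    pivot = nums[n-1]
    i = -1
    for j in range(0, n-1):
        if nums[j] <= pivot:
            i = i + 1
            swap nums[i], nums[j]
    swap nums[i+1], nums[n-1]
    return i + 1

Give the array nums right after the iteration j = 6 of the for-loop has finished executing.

pivot=6, i=-1
j=0: 3≤6, i=0, swap(0,0) ⇒ [3, 5, 3, 8, 3, 5, 8, 3, 5, 6]
j=1: 5≤6, i=1, swap(1,1) ⇒ [3, 5, 3, 8, 3, 5, 8, 3, 5, 6]
j=2: 3≤6, i=2, swap(2,2) ⇒ [3, 5, 3, 8, 3, 5, 8, 3, 5, 6]
j=3: 8>6, skip
j=4: 3≤6, i=3, swap(3,4) ⇒ [3, 5, 3, 3, 8, 5, 8, 3, 5, 6]
j=5: 5≤6, i=4, swap(4,5) ⇒ [3, 5, 3, 3, 5, 8, 8, 3, 5, 6]
j=6: 8>6, skip
(after j=6) nums = [3, 5, 3, 3, 5, 8, 8, 3, 5, 6]

[3, 5, 3, 3, 5, 8, 8, 3, 5, 6]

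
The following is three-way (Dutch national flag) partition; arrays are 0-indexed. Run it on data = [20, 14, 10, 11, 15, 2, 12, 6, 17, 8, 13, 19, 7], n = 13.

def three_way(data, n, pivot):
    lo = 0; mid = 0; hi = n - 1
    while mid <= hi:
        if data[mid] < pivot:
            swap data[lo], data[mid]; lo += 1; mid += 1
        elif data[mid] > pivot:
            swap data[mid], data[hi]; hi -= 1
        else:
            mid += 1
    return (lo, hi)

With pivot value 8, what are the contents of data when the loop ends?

lo=0 mid=0 hi=12
20>8: swap(0,12), hi=11 ⇒ [7, 14, 10, 11, 15, 2, 12, 6, 17, 8, 13, 19, 20]
7<8: swap(0,0), lo=1 mid=1 ⇒ [7, 14, 10, 11, 15, 2, 12, 6, 17, 8, 13, 19, 20]
14>8: swap(1,11), hi=10 ⇒ [7, 19, 10, 11, 15, 2, 12, 6, 17, 8, 13, 14, 20]
19>8: swap(1,10), hi=9 ⇒ [7, 13, 10, 11, 15, 2, 12, 6, 17, 8, 19, 14, 20]
13>8: swap(1,9), hi=8 ⇒ [7, 8, 10, 11, 15, 2, 12, 6, 17, 13, 19, 14, 20]
8=8: mid=2
10>8: swap(2,8), hi=7 ⇒ [7, 8, 17, 11, 15, 2, 12, 6, 10, 13, 19, 14, 20]
17>8: swap(2,7), hi=6 ⇒ [7, 8, 6, 11, 15, 2, 12, 17, 10, 13, 19, 14, 20]
6<8: swap(1,2), lo=2 mid=3 ⇒ [7, 6, 8, 11, 15, 2, 12, 17, 10, 13, 19, 14, 20]
11>8: swap(3,6), hi=5 ⇒ [7, 6, 8, 12, 15, 2, 11, 17, 10, 13, 19, 14, 20]
12>8: swap(3,5), hi=4 ⇒ [7, 6, 8, 2, 15, 12, 11, 17, 10, 13, 19, 14, 20]
2<8: swap(2,3), lo=3 mid=4 ⇒ [7, 6, 2, 8, 15, 12, 11, 17, 10, 13, 19, 14, 20]
15>8: swap(4,4), hi=3 ⇒ [7, 6, 2, 8, 15, 12, 11, 17, 10, 13, 19, 14, 20]
done. lo=3 hi=3; data=[7, 6, 2, 8, 15, 12, 11, 17, 10, 13, 19, 14, 20]

[7, 6, 2, 8, 15, 12, 11, 17, 10, 13, 19, 14, 20]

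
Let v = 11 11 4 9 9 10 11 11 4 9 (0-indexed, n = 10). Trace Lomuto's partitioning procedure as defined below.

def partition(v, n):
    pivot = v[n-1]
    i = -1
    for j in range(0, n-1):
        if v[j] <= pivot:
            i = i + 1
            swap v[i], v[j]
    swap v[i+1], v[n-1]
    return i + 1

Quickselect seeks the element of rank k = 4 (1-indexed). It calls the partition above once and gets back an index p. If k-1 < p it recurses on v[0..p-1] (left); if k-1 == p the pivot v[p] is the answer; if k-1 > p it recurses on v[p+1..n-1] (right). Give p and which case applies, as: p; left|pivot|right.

pivot=9, i=-1
j=0: 11>9, skip
j=1: 11>9, skip
j=2: 4≤9, i=0, swap(0,2) ⇒ 4 11 11 9 9 10 11 11 4 9
j=3: 9≤9, i=1, swap(1,3) ⇒ 4 9 11 11 9 10 11 11 4 9
j=4: 9≤9, i=2, swap(2,4) ⇒ 4 9 9 11 11 10 11 11 4 9
j=5: 10>9, skip
j=6: 11>9, skip
j=7: 11>9, skip
j=8: 4≤9, i=3, swap(3,8) ⇒ 4 9 9 4 11 10 11 11 11 9
swap(4,9) ⇒ 4 9 9 4 9 10 11 11 11 11; return 4
p = 4; k-1 = 3 < 4 ⇒ left

4; left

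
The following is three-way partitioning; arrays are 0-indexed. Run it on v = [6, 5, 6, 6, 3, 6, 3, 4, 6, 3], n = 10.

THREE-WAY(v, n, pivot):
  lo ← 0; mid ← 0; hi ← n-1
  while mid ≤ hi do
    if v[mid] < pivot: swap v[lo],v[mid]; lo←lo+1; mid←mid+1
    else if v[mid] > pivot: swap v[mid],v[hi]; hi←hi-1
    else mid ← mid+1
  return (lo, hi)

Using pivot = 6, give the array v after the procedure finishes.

[5, 3, 3, 4, 3, 6, 6, 6, 6, 6]

lo=0 mid=0 hi=9
6=6: mid=1
5<6: swap(0,1), lo=1 mid=2 ⇒ [5, 6, 6, 6, 3, 6, 3, 4, 6, 3]
6=6: mid=3
6=6: mid=4
3<6: swap(1,4), lo=2 mid=5 ⇒ [5, 3, 6, 6, 6, 6, 3, 4, 6, 3]
6=6: mid=6
3<6: swap(2,6), lo=3 mid=7 ⇒ [5, 3, 3, 6, 6, 6, 6, 4, 6, 3]
4<6: swap(3,7), lo=4 mid=8 ⇒ [5, 3, 3, 4, 6, 6, 6, 6, 6, 3]
6=6: mid=9
3<6: swap(4,9), lo=5 mid=10 ⇒ [5, 3, 3, 4, 3, 6, 6, 6, 6, 6]
done. lo=5 hi=9; v=[5, 3, 3, 4, 3, 6, 6, 6, 6, 6]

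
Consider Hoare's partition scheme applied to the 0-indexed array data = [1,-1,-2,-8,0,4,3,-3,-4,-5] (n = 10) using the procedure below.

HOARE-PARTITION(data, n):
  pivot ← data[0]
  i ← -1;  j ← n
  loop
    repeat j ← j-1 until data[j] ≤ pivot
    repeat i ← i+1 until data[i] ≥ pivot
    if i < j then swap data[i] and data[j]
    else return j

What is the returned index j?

pivot=1
j stops at 9 (-5), i stops at 0 (1); swap ⇒ [-5,-1,-2,-8,0,4,3,-3,-4,1]
j stops at 8 (-4), i stops at 5 (4); swap ⇒ [-5,-1,-2,-8,0,-4,3,-3,4,1]
j stops at 7 (-3), i stops at 6 (3); swap ⇒ [-5,-1,-2,-8,0,-4,-3,3,4,1]
j stops at 6, i stops at 7; i≥j ⇒ return 6. data=[-5,-1,-2,-8,0,-4,-3,3,4,1]

6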